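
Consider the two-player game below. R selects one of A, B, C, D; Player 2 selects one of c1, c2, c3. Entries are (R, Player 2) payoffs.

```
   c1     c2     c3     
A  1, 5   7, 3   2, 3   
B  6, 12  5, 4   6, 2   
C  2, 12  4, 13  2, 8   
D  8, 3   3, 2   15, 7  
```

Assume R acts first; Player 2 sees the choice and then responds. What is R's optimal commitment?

Work backward from Player 2's decision.
- A: Player 2 compares 5, 3, 3 and picks c1; R would get 1.
- B: Player 2 compares 12, 4, 2 and picks c1; R would get 6.
- C: Player 2 compares 12, 13, 8 and picks c2; R would get 4.
- D: Player 2 compares 3, 2, 7 and picks c3; R would get 15.
Among 1, 6, 4, 15, the best is 15 at D. Subgame-perfect outcome: (D, c3) with payoffs (15, 7).

D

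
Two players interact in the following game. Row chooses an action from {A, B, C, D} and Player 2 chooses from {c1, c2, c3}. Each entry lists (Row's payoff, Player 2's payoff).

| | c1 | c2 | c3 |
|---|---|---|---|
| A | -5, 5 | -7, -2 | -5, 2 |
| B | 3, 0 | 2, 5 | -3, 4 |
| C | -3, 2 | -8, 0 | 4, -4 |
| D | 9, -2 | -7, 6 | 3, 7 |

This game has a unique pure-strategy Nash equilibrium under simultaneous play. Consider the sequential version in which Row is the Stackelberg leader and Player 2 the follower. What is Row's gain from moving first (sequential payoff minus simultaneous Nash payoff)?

1

Backward induction with Row moving first.
- A → Player 2 plays c1 (best of 5, -2, 2); Row gets -5.
- B → Player 2 plays c2 (best of 0, 5, 4); Row gets 2.
- C → Player 2 plays c1 (best of 2, 0, -4); Row gets -3.
- D → Player 2 plays c3 (best of -2, 6, 7); Row gets 3.
Maximizing over -5, 2, -3, 3, Row chooses D. Subgame-perfect outcome: (D, c3) with payoffs (3, 7).
For the simultaneous game, intersect best replies.
Row's best replies: c1→D; c2→B; c3→C.
Player 2's best replies: A→c1; B→c2; C→c1; D→c3.
The unique mutual best reply is (B, c2), giving (2, 5).
Row's commitment gain: 3 − 2 = 1.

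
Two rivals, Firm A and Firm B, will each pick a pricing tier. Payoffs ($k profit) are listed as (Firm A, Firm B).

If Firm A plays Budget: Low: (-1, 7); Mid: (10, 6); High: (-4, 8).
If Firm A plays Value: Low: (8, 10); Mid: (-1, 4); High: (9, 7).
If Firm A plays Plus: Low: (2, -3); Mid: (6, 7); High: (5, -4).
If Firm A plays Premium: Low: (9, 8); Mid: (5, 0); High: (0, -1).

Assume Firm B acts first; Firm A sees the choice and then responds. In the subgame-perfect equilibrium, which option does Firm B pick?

Low

Backward induction with Firm B moving first.
- Low: BR = Premium, leader payoff 8.
- Mid: BR = Budget, leader payoff 6.
- High: BR = Value, leader payoff 7.
Firm B's induced payoffs are 8, 6, 7, so Firm B commits to Low. Subgame-perfect outcome: (Premium, Low) with payoffs (9, 8).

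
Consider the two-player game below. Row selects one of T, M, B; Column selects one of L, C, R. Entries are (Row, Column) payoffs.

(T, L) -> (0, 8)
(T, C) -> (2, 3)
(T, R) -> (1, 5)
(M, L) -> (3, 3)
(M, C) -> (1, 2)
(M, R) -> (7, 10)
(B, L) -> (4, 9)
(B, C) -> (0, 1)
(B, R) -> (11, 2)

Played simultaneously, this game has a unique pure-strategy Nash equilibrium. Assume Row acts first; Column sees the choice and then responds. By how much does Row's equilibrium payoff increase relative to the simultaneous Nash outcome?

3

Solve by backward induction (Row leads).
- T: Column compares 8, 3, 5 and picks L; Row would get 0.
- M: Column compares 3, 2, 10 and picks R; Row would get 7.
- B: Column compares 9, 1, 2 and picks L; Row would get 4.
Among 0, 7, 4, the best is 7 at M. Subgame-perfect outcome: (M, R) with payoffs (7, 10).
Now find the simultaneous Nash equilibrium.
Row's best replies: L→B; C→T; R→B.
Column's best replies: T→L; M→R; B→L.
The unique mutual best reply is (B, L), giving (4, 9).
Row's commitment gain: 7 − 4 = 3.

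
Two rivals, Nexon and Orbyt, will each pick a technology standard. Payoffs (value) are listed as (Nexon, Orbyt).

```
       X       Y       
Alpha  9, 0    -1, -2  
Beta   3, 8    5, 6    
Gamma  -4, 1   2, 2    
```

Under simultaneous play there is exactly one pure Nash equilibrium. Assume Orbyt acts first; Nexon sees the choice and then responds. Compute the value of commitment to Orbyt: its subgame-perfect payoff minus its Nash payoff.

Solve by backward induction (Orbyt leads).
- X → Nexon plays Alpha (best of 9, 3, -4); Orbyt gets 0.
- Y → Nexon plays Beta (best of -1, 5, 2); Orbyt gets 6.
Orbyt's induced payoffs are 0, 6, so Orbyt commits to Y. Subgame-perfect outcome: (Beta, Y) with payoffs (5, 6).
For the simultaneous game, intersect best replies.
Nexon's best replies: X→Alpha; Y→Beta.
Orbyt's best replies: Alpha→X; Beta→X; Gamma→Y.
Only (Alpha, X) has each player best-responding; Nash payoffs (9, 0).
Orbyt's commitment gain: 6 − 0 = 6.

6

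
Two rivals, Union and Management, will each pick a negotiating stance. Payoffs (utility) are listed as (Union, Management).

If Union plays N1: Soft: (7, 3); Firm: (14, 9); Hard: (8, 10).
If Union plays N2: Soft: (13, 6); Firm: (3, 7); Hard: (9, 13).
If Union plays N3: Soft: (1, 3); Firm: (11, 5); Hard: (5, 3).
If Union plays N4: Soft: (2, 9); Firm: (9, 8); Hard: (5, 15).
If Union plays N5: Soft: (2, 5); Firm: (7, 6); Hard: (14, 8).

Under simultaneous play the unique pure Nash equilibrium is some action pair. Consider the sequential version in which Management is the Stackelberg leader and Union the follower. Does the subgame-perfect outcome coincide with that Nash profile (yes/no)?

Work backward from Union's decision.
- Soft → Union plays N2 (best of 7, 13, 1, 2, 2); Management gets 6.
- Firm → Union plays N1 (best of 14, 3, 11, 9, 7); Management gets 9.
- Hard → Union plays N5 (best of 8, 9, 5, 5, 14); Management gets 8.
Among 6, 9, 8, the best is 9 at Firm. Subgame-perfect outcome: (N1, Firm) with payoffs (14, 9).
Under simultaneous play:
Union's best replies: Soft→N2; Firm→N1; Hard→N5.
Management's best replies: N1→Hard; N2→Hard; N3→Firm; N4→Hard; N5→Hard.
Only (N5, Hard) has each player best-responding; Nash payoffs (14, 8).
Sequential outcome (N1, Firm) differs from the Nash profile (N5, Hard).

no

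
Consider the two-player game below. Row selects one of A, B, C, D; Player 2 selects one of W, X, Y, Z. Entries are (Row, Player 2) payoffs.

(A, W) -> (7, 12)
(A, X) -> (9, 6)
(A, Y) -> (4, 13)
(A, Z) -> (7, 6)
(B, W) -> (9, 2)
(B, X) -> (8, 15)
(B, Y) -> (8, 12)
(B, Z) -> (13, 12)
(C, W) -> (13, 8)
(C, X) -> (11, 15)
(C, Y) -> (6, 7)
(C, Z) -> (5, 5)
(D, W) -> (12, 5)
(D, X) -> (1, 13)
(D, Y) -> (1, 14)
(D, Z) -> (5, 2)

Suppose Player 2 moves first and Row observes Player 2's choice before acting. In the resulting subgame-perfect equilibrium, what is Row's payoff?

11

Row best-responds to each possible Player 2 move:
- W: BR = C, leader payoff 8.
- X: BR = C, leader payoff 15.
- Y: BR = B, leader payoff 12.
- Z: BR = B, leader payoff 12.
Among 8, 15, 12, 12, the best is 15 at X. Subgame-perfect outcome: (C, X) with payoffs (11, 15).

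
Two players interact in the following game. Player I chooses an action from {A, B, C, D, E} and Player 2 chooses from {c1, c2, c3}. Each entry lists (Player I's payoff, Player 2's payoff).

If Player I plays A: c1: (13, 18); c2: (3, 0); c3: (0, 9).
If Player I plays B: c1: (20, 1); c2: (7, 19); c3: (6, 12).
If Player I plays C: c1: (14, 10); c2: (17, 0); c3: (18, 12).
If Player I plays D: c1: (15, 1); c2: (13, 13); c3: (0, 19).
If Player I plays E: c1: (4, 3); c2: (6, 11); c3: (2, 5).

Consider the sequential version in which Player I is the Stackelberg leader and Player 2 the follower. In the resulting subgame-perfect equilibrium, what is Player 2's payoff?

Backward induction with Player I moving first.
- A → Player 2 plays c1 (best of 18, 0, 9); Player I gets 13.
- B → Player 2 plays c2 (best of 1, 19, 12); Player I gets 7.
- C → Player 2 plays c3 (best of 10, 0, 12); Player I gets 18.
- D → Player 2 plays c3 (best of 1, 13, 19); Player I gets 0.
- E → Player 2 plays c2 (best of 3, 11, 5); Player I gets 6.
Among 13, 7, 18, 0, 6, the best is 18 at C. Subgame-perfect outcome: (C, c3) with payoffs (18, 12).

12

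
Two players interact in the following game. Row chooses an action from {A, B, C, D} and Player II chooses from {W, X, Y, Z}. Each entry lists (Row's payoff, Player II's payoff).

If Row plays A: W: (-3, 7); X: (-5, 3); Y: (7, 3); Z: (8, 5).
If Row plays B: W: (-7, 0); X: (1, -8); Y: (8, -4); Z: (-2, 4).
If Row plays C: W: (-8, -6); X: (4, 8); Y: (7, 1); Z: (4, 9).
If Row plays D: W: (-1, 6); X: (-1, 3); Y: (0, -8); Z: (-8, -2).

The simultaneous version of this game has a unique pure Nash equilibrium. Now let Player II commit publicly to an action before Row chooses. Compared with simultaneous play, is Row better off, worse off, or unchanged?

better off

Solve by backward induction (Player II leads).
- W: BR = D, leader payoff 6.
- X: BR = C, leader payoff 8.
- Y: BR = B, leader payoff -4.
- Z: BR = A, leader payoff 5.
Among 6, 8, -4, 5, the best is 8 at X. Subgame-perfect outcome: (C, X) with payoffs (4, 8).
For the simultaneous game, intersect best replies.
Row's best replies: W→D; X→C; Y→B; Z→A.
Player II's best replies: A→W; B→Z; C→Z; D→W.
Only (D, W) has each player best-responding; Nash payoffs (-1, 6).
Row earns 4 sequentially versus -1 at the Nash outcome: better off.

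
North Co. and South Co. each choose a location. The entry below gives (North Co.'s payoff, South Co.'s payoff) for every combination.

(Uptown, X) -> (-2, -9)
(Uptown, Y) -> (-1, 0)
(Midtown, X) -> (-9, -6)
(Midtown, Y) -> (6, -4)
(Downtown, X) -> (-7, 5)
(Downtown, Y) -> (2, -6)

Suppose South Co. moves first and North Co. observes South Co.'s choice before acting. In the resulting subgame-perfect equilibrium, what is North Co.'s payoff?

6

Work backward from North Co.'s decision.
- X: BR = Uptown, leader payoff -9.
- Y: BR = Midtown, leader payoff -4.
Maximizing over -9, -4, South Co. chooses Y. Subgame-perfect outcome: (Midtown, Y) with payoffs (6, -4).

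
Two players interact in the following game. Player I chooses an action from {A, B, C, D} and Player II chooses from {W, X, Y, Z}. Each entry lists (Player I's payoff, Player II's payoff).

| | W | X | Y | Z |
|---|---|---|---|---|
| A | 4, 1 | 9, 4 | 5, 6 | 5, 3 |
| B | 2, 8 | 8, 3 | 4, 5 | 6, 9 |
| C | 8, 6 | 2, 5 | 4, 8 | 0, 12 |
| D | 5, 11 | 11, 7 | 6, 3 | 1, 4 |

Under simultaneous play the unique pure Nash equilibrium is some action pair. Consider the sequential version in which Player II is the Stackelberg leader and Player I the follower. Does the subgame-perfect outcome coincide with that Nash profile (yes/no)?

yes

Backward induction with Player II moving first.
- W: BR = C, leader payoff 6.
- X: BR = D, leader payoff 7.
- Y: BR = D, leader payoff 3.
- Z: BR = B, leader payoff 9.
Maximizing over 6, 7, 3, 9, Player II chooses Z. Subgame-perfect outcome: (B, Z) with payoffs (6, 9).
Under simultaneous play:
Player I's best replies: W→C; X→D; Y→D; Z→B.
Player II's best replies: A→Y; B→Z; C→Z; D→W.
The unique mutual best reply is (B, Z), giving (6, 9).
Sequential outcome (B, Z) coincides with the Nash profile (B, Z).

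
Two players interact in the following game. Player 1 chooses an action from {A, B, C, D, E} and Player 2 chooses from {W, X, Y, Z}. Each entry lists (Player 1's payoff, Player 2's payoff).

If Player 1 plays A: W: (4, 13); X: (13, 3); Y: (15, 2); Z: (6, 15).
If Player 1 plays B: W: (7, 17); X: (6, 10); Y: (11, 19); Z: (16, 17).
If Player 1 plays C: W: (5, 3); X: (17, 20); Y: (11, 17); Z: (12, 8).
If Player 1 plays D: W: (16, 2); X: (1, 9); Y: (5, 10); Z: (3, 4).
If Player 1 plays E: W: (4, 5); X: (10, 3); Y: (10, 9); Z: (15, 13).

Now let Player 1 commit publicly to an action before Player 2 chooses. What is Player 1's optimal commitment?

Player 2 best-responds to each possible Player 1 move:
- A: BR = Z, leader payoff 6.
- B: BR = Y, leader payoff 11.
- C: BR = X, leader payoff 17.
- D: BR = Y, leader payoff 5.
- E: BR = Z, leader payoff 15.
Among 6, 11, 17, 5, 15, the best is 17 at C. Subgame-perfect outcome: (C, X) with payoffs (17, 20).

C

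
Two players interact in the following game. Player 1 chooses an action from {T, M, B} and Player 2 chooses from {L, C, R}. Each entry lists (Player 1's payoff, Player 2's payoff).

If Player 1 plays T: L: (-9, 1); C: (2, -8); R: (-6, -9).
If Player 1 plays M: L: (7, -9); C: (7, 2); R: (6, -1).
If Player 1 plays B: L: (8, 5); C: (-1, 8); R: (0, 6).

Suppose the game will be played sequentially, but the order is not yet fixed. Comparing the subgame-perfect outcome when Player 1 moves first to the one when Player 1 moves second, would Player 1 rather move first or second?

second

If Player 1 leads: Player 2's best replies are T→L, M→C, B→C; Player 1's induced payoffs -9, 7, -1; outcome (M, C), payoffs (7, 2).
If Player 2 leads: Player 1's best replies are L→B, C→M, R→M; Player 2's induced payoffs 5, 2, -1; outcome (B, L), payoffs (8, 5).
Player 1 gets 7 moving first and 8 moving second, so Player 1 prefers to move second.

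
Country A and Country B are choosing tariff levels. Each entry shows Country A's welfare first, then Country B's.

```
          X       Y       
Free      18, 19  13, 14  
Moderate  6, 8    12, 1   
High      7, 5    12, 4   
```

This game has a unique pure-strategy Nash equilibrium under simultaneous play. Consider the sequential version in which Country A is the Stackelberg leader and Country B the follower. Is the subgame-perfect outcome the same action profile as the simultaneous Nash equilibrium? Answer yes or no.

Backward induction with Country A moving first.
- Free: Country B compares 19, 14 and picks X; Country A would get 18.
- Moderate: Country B compares 8, 1 and picks X; Country A would get 6.
- High: Country B compares 5, 4 and picks X; Country A would get 7.
Among 18, 6, 7, the best is 18 at Free. Subgame-perfect outcome: (Free, X) with payoffs (18, 19).
For the simultaneous game, intersect best replies.
Country A's best replies: X→Free; Y→Free.
Country B's best replies: Free→X; Moderate→X; High→X.
Only (Free, X) has each player best-responding; Nash payoffs (18, 19).
Sequential outcome (Free, X) coincides with the Nash profile (Free, X).

yes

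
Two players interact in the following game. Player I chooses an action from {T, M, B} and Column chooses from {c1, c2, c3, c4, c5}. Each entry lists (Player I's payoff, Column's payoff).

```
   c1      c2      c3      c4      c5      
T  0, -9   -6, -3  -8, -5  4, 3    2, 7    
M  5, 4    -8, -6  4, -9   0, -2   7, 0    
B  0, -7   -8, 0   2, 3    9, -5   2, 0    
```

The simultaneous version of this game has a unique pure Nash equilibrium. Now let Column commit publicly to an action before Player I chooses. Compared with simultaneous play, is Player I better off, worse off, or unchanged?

Backward induction with Column moving first.
- c1 → Player I plays M (best of 0, 5, 0); Column gets 4.
- c2 → Player I plays T (best of -6, -8, -8); Column gets -3.
- c3 → Player I plays M (best of -8, 4, 2); Column gets -9.
- c4 → Player I plays B (best of 4, 0, 9); Column gets -5.
- c5 → Player I plays M (best of 2, 7, 2); Column gets 0.
Among 4, -3, -9, -5, 0, the best is 4 at c1. Subgame-perfect outcome: (M, c1) with payoffs (5, 4).
For the simultaneous game, intersect best replies.
Player I's best replies: c1→M; c2→T; c3→M; c4→B; c5→M.
Column's best replies: T→c5; M→c1; B→c3.
The unique mutual best reply is (M, c1), giving (5, 4).
Player I earns 5 sequentially versus 5 at the Nash outcome: unchanged.

unchanged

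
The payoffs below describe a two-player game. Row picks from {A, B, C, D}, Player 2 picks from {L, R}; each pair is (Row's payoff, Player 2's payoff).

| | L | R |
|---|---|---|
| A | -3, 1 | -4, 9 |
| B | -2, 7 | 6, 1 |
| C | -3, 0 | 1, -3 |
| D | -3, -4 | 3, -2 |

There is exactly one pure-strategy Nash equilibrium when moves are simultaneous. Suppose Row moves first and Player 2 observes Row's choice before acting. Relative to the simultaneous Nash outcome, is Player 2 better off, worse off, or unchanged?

worse off

Player 2 best-responds to each possible Row move:
- A: Player 2 compares 1, 9 and picks R; Row would get -4.
- B: Player 2 compares 7, 1 and picks L; Row would get -2.
- C: Player 2 compares 0, -3 and picks L; Row would get -3.
- D: Player 2 compares -4, -2 and picks R; Row would get 3.
Among -4, -2, -3, 3, the best is 3 at D. Subgame-perfect outcome: (D, R) with payoffs (3, -2).
For the simultaneous game, intersect best replies.
Row's best replies: L→B; R→B.
Player 2's best replies: A→R; B→L; C→L; D→R.
Only (B, L) has each player best-responding; Nash payoffs (-2, 7).
Player 2 earns -2 sequentially versus 7 at the Nash outcome: worse off.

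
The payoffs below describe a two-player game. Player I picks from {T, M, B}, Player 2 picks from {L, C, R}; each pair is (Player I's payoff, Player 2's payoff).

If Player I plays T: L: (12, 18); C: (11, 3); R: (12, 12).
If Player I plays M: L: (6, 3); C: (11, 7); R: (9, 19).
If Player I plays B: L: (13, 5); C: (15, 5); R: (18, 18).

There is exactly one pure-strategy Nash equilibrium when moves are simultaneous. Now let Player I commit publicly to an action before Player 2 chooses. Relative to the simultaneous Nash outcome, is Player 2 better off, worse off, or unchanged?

Backward induction with Player I moving first.
- T → Player 2 plays L (best of 18, 3, 12); Player I gets 12.
- M → Player 2 plays R (best of 3, 7, 19); Player I gets 9.
- B → Player 2 plays R (best of 5, 5, 18); Player I gets 18.
Among 12, 9, 18, the best is 18 at B. Subgame-perfect outcome: (B, R) with payoffs (18, 18).
Under simultaneous play:
Player I's best replies: L→B; C→B; R→B.
Player 2's best replies: T→L; M→R; B→R.
The unique mutual best reply is (B, R), giving (18, 18).
Player 2 earns 18 sequentially versus 18 at the Nash outcome: unchanged.

unchanged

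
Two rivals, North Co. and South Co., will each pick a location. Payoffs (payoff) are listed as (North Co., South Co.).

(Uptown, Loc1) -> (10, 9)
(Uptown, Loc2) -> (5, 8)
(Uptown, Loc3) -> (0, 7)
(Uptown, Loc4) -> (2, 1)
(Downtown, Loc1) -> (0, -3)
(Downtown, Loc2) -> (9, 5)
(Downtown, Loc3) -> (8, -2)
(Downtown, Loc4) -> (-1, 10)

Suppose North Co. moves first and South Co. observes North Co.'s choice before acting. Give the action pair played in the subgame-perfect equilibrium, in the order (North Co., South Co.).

Backward induction with North Co. moving first.
- Uptown: South Co. compares 9, 8, 7, 1 and picks Loc1; North Co. would get 10.
- Downtown: South Co. compares -3, 5, -2, 10 and picks Loc4; North Co. would get -1.
North Co.'s induced payoffs are 10, -1, so North Co. commits to Uptown. Subgame-perfect outcome: (Uptown, Loc1) with payoffs (10, 9).

(Uptown, Loc1)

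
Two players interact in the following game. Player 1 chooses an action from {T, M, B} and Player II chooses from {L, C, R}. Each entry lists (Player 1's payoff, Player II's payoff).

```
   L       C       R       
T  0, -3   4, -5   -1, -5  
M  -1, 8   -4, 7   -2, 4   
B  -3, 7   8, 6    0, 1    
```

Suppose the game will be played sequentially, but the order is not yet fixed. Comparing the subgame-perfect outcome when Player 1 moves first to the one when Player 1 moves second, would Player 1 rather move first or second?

second

If Player 1 leads: Player II's best replies are T→L, M→L, B→L; Player 1's induced payoffs 0, -1, -3; outcome (T, L), payoffs (0, -3).
If Player II leads: Player 1's best replies are L→T, C→B, R→B; Player II's induced payoffs -3, 6, 1; outcome (B, C), payoffs (8, 6).
Player 1 gets 0 moving first and 8 moving second, so Player 1 prefers to move second.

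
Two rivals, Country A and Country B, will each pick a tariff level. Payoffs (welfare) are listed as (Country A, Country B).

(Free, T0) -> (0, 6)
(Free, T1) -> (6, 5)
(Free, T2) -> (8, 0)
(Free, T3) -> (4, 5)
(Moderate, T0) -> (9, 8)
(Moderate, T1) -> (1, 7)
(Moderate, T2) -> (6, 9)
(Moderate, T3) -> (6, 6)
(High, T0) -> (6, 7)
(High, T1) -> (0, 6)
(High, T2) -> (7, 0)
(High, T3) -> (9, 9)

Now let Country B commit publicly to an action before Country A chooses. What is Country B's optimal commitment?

Country A best-responds to each possible Country B move:
- T0: Country A compares 0, 9, 6 and picks Moderate; Country B would get 8.
- T1: Country A compares 6, 1, 0 and picks Free; Country B would get 5.
- T2: Country A compares 8, 6, 7 and picks Free; Country B would get 0.
- T3: Country A compares 4, 6, 9 and picks High; Country B would get 9.
Maximizing over 8, 5, 0, 9, Country B chooses T3. Subgame-perfect outcome: (High, T3) with payoffs (9, 9).

T3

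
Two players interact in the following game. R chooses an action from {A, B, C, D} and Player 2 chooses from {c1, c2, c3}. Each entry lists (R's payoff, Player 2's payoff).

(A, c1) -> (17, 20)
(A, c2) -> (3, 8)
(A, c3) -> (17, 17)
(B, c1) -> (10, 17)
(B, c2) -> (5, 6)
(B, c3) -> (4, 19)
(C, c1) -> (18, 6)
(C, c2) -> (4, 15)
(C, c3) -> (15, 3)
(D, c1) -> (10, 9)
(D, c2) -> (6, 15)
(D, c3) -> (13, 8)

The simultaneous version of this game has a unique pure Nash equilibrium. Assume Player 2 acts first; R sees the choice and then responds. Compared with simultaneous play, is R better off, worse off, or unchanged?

better off

Solve by backward induction (Player 2 leads).
- c1: R compares 17, 10, 18, 10 and picks C; Player 2 would get 6.
- c2: R compares 3, 5, 4, 6 and picks D; Player 2 would get 15.
- c3: R compares 17, 4, 15, 13 and picks A; Player 2 would get 17.
Player 2's induced payoffs are 6, 15, 17, so Player 2 commits to c3. Subgame-perfect outcome: (A, c3) with payoffs (17, 17).
Now find the simultaneous Nash equilibrium.
R's best replies: c1→C; c2→D; c3→A.
Player 2's best replies: A→c1; B→c3; C→c2; D→c2.
The unique mutual best reply is (D, c2), giving (6, 15).
R earns 17 sequentially versus 6 at the Nash outcome: better off.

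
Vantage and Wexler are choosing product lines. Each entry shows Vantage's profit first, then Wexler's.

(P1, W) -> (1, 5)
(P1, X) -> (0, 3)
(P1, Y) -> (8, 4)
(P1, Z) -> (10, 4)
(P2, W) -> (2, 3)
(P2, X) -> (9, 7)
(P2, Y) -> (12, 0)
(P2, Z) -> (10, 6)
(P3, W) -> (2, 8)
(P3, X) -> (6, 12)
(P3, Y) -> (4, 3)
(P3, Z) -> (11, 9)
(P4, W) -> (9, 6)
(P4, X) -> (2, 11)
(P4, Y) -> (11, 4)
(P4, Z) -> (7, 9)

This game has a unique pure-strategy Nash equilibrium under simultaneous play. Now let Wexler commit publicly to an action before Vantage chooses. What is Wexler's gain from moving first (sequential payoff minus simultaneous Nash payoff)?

Work backward from Vantage's decision.
- W → Vantage plays P4 (best of 1, 2, 2, 9); Wexler gets 6.
- X → Vantage plays P2 (best of 0, 9, 6, 2); Wexler gets 7.
- Y → Vantage plays P2 (best of 8, 12, 4, 11); Wexler gets 0.
- Z → Vantage plays P3 (best of 10, 10, 11, 7); Wexler gets 9.
Among 6, 7, 0, 9, the best is 9 at Z. Subgame-perfect outcome: (P3, Z) with payoffs (11, 9).
For the simultaneous game, intersect best replies.
Vantage's best replies: W→P4; X→P2; Y→P2; Z→P3.
Wexler's best replies: P1→W; P2→X; P3→X; P4→X.
Only (P2, X) has each player best-responding; Nash payoffs (9, 7).
Wexler's commitment gain: 9 − 7 = 2.

2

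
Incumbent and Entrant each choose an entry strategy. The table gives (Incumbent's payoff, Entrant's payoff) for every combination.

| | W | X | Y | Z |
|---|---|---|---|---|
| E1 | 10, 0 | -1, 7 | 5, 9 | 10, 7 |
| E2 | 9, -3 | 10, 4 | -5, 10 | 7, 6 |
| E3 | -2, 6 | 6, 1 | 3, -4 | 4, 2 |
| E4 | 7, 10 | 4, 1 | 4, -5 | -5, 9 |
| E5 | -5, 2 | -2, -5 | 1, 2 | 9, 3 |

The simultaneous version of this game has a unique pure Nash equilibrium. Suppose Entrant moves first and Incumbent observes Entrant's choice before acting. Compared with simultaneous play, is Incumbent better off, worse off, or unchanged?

unchanged

Work backward from Incumbent's decision.
- W: Incumbent compares 10, 9, -2, 7, -5 and picks E1; Entrant would get 0.
- X: Incumbent compares -1, 10, 6, 4, -2 and picks E2; Entrant would get 4.
- Y: Incumbent compares 5, -5, 3, 4, 1 and picks E1; Entrant would get 9.
- Z: Incumbent compares 10, 7, 4, -5, 9 and picks E1; Entrant would get 7.
Maximizing over 0, 4, 9, 7, Entrant chooses Y. Subgame-perfect outcome: (E1, Y) with payoffs (5, 9).
Under simultaneous play:
Incumbent's best replies: W→E1; X→E2; Y→E1; Z→E1.
Entrant's best replies: E1→Y; E2→Y; E3→W; E4→W; E5→Z.
Only (E1, Y) has each player best-responding; Nash payoffs (5, 9).
Incumbent earns 5 sequentially versus 5 at the Nash outcome: unchanged.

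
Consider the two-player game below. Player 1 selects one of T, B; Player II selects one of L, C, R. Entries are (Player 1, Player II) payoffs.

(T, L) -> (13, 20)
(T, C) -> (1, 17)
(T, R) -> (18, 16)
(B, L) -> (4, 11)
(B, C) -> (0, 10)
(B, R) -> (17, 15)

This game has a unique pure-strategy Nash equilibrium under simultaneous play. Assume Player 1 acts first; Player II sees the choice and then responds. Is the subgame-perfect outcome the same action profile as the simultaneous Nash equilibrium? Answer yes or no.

Solve by backward induction (Player 1 leads).
- T: BR = L, leader payoff 13.
- B: BR = R, leader payoff 17.
Player 1's induced payoffs are 13, 17, so Player 1 commits to B. Subgame-perfect outcome: (B, R) with payoffs (17, 15).
For the simultaneous game, intersect best replies.
Player 1's best replies: L→T; C→T; R→T.
Player II's best replies: T→L; B→R.
Only (T, L) has each player best-responding; Nash payoffs (13, 20).
Sequential outcome (B, R) differs from the Nash profile (T, L).

no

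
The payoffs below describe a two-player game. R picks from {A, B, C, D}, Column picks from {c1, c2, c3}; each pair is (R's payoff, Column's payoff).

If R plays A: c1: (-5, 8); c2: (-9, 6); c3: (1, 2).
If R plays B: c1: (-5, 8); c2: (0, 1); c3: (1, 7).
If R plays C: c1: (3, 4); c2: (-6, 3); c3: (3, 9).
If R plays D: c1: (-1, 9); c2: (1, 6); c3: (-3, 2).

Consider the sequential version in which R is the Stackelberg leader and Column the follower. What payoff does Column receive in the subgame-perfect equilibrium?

Backward induction with R moving first.
- A: Column compares 8, 6, 2 and picks c1; R would get -5.
- B: Column compares 8, 1, 7 and picks c1; R would get -5.
- C: Column compares 4, 3, 9 and picks c3; R would get 3.
- D: Column compares 9, 6, 2 and picks c1; R would get -1.
R's induced payoffs are -5, -5, 3, -1, so R commits to C. Subgame-perfect outcome: (C, c3) with payoffs (3, 9).

9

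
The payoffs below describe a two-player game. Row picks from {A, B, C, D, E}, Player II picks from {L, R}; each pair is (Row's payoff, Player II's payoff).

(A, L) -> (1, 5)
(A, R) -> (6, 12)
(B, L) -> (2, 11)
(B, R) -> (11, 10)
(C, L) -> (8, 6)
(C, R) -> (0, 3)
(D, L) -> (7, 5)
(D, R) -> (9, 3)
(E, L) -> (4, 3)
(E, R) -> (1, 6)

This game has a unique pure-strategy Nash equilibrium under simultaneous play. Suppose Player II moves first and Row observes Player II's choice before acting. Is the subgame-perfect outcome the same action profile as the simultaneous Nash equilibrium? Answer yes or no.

Solve by backward induction (Player II leads).
- L → Row plays C (best of 1, 2, 8, 7, 4); Player II gets 6.
- R → Row plays B (best of 6, 11, 0, 9, 1); Player II gets 10.
Maximizing over 6, 10, Player II chooses R. Subgame-perfect outcome: (B, R) with payoffs (11, 10).
For the simultaneous game, intersect best replies.
Row's best replies: L→C; R→B.
Player II's best replies: A→R; B→L; C→L; D→L; E→R.
The unique mutual best reply is (C, L), giving (8, 6).
Sequential outcome (B, R) differs from the Nash profile (C, L).

no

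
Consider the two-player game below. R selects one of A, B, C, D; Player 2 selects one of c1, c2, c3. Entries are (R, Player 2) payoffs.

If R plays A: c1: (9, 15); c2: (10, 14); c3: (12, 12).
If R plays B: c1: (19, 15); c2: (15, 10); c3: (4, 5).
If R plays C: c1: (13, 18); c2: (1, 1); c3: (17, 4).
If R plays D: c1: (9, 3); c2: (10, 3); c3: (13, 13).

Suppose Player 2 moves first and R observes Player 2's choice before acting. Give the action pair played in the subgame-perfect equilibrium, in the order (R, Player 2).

(B, c1)

Work backward from R's decision.
- c1 → R plays B (best of 9, 19, 13, 9); Player 2 gets 15.
- c2 → R plays B (best of 10, 15, 1, 10); Player 2 gets 10.
- c3 → R plays C (best of 12, 4, 17, 13); Player 2 gets 4.
Player 2's induced payoffs are 15, 10, 4, so Player 2 commits to c1. Subgame-perfect outcome: (B, c1) with payoffs (19, 15).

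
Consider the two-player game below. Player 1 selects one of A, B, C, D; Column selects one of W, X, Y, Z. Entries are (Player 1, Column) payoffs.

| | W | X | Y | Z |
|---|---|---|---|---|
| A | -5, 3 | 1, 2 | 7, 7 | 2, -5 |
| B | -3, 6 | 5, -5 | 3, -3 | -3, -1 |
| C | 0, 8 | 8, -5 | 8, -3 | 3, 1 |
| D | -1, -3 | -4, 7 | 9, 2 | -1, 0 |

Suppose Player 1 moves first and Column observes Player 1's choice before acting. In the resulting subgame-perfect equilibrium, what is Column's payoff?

7

Column best-responds to each possible Player 1 move:
- A → Column plays Y (best of 3, 2, 7, -5); Player 1 gets 7.
- B → Column plays W (best of 6, -5, -3, -1); Player 1 gets -3.
- C → Column plays W (best of 8, -5, -3, 1); Player 1 gets 0.
- D → Column plays X (best of -3, 7, 2, 0); Player 1 gets -4.
Maximizing over 7, -3, 0, -4, Player 1 chooses A. Subgame-perfect outcome: (A, Y) with payoffs (7, 7).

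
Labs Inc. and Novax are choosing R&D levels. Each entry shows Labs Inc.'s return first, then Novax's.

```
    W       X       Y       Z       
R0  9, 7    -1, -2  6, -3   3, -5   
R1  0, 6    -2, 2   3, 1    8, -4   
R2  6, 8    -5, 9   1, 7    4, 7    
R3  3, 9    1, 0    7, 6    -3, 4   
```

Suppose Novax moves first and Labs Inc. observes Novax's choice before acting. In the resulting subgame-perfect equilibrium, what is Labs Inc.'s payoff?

9

Work backward from Labs Inc.'s decision.
- W → Labs Inc. plays R0 (best of 9, 0, 6, 3); Novax gets 7.
- X → Labs Inc. plays R3 (best of -1, -2, -5, 1); Novax gets 0.
- Y → Labs Inc. plays R3 (best of 6, 3, 1, 7); Novax gets 6.
- Z → Labs Inc. plays R1 (best of 3, 8, 4, -3); Novax gets -4.
Maximizing over 7, 0, 6, -4, Novax chooses W. Subgame-perfect outcome: (R0, W) with payoffs (9, 7).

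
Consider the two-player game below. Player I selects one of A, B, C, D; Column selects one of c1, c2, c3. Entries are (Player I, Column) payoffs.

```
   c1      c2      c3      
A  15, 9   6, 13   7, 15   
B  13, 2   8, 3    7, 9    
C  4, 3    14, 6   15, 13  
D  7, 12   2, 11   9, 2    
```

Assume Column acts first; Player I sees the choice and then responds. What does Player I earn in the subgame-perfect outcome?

15

Solve by backward induction (Column leads).
- c1: Player I compares 15, 13, 4, 7 and picks A; Column would get 9.
- c2: Player I compares 6, 8, 14, 2 and picks C; Column would get 6.
- c3: Player I compares 7, 7, 15, 9 and picks C; Column would get 13.
Column's induced payoffs are 9, 6, 13, so Column commits to c3. Subgame-perfect outcome: (C, c3) with payoffs (15, 13).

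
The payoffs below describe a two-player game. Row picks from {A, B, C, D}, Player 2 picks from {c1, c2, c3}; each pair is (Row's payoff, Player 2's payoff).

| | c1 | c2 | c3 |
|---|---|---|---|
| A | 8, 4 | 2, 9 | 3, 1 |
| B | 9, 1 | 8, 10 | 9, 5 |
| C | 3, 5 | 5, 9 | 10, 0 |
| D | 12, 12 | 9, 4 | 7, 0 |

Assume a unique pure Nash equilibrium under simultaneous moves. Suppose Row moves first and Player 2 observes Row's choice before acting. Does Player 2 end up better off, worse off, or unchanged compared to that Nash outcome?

Solve by backward induction (Row leads).
- A: BR = c2, leader payoff 2.
- B: BR = c2, leader payoff 8.
- C: BR = c2, leader payoff 5.
- D: BR = c1, leader payoff 12.
Row's induced payoffs are 2, 8, 5, 12, so Row commits to D. Subgame-perfect outcome: (D, c1) with payoffs (12, 12).
Under simultaneous play:
Row's best replies: c1→D; c2→D; c3→C.
Player 2's best replies: A→c2; B→c2; C→c2; D→c1.
The unique mutual best reply is (D, c1), giving (12, 12).
Player 2 earns 12 sequentially versus 12 at the Nash outcome: unchanged.

unchanged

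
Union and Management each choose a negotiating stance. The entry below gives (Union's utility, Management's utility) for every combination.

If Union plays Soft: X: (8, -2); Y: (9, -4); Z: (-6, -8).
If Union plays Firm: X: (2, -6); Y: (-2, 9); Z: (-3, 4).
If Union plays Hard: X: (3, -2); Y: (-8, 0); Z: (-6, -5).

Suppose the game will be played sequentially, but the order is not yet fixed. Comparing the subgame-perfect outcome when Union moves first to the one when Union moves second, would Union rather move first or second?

If Union leads: Management's best replies are Soft→X, Firm→Y, Hard→Y; Union's induced payoffs 8, -2, -8; outcome (Soft, X), payoffs (8, -2).
If Management leads: Union's best replies are X→Soft, Y→Soft, Z→Firm; Management's induced payoffs -2, -4, 4; outcome (Firm, Z), payoffs (-3, 4).
Union gets 8 moving first and -3 moving second, so Union prefers to move first.

first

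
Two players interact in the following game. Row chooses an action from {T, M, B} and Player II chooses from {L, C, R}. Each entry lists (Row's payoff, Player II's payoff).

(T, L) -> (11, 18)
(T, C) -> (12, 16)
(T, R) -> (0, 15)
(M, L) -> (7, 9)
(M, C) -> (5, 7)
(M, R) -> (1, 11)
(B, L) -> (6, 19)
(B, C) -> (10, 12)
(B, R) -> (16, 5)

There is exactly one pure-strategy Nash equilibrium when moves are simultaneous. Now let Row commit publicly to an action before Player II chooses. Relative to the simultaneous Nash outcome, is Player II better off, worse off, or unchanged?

Solve by backward induction (Row leads).
- T → Player II plays L (best of 18, 16, 15); Row gets 11.
- M → Player II plays R (best of 9, 7, 11); Row gets 1.
- B → Player II plays L (best of 19, 12, 5); Row gets 6.
Row's induced payoffs are 11, 1, 6, so Row commits to T. Subgame-perfect outcome: (T, L) with payoffs (11, 18).
Under simultaneous play:
Row's best replies: L→T; C→T; R→B.
Player II's best replies: T→L; M→R; B→L.
Only (T, L) has each player best-responding; Nash payoffs (11, 18).
Player II earns 18 sequentially versus 18 at the Nash outcome: unchanged.

unchanged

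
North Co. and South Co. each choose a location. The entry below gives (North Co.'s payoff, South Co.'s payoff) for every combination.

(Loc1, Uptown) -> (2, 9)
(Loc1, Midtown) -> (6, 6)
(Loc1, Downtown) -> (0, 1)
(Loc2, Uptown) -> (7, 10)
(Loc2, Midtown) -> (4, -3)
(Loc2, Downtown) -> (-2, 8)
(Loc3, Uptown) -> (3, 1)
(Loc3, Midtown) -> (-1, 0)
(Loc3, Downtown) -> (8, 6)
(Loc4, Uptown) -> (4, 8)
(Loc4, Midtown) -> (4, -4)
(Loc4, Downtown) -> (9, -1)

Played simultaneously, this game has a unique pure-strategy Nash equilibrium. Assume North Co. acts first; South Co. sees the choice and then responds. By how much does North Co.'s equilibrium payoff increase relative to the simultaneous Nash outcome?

1

South Co. best-responds to each possible North Co. move:
- Loc1: BR = Uptown, leader payoff 2.
- Loc2: BR = Uptown, leader payoff 7.
- Loc3: BR = Downtown, leader payoff 8.
- Loc4: BR = Uptown, leader payoff 4.
North Co.'s induced payoffs are 2, 7, 8, 4, so North Co. commits to Loc3. Subgame-perfect outcome: (Loc3, Downtown) with payoffs (8, 6).
Now find the simultaneous Nash equilibrium.
North Co.'s best replies: Uptown→Loc2; Midtown→Loc1; Downtown→Loc4.
South Co.'s best replies: Loc1→Uptown; Loc2→Uptown; Loc3→Downtown; Loc4→Uptown.
The unique mutual best reply is (Loc2, Uptown), giving (7, 10).
North Co.'s commitment gain: 8 − 7 = 1.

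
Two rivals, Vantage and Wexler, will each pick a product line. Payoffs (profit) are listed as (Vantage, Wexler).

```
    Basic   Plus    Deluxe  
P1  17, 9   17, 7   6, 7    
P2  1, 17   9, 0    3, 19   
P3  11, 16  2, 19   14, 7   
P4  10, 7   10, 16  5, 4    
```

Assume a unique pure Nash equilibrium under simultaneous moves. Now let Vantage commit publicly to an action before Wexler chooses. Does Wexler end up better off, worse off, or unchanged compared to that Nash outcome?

Backward induction with Vantage moving first.
- P1 → Wexler plays Basic (best of 9, 7, 7); Vantage gets 17.
- P2 → Wexler plays Deluxe (best of 17, 0, 19); Vantage gets 3.
- P3 → Wexler plays Plus (best of 16, 19, 7); Vantage gets 2.
- P4 → Wexler plays Plus (best of 7, 16, 4); Vantage gets 10.
Vantage's induced payoffs are 17, 3, 2, 10, so Vantage commits to P1. Subgame-perfect outcome: (P1, Basic) with payoffs (17, 9).
Under simultaneous play:
Vantage's best replies: Basic→P1; Plus→P1; Deluxe→P3.
Wexler's best replies: P1→Basic; P2→Deluxe; P3→Plus; P4→Plus.
Only (P1, Basic) has each player best-responding; Nash payoffs (17, 9).
Wexler earns 9 sequentially versus 9 at the Nash outcome: unchanged.

unchanged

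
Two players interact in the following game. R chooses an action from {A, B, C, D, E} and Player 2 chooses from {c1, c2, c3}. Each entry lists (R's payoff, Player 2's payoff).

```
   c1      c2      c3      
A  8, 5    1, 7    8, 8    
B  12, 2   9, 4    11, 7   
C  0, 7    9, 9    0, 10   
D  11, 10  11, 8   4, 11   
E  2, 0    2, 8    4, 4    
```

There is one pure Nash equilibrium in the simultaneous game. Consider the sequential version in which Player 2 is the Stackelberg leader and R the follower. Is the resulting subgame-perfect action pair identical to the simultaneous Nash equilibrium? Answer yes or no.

no

R best-responds to each possible Player 2 move:
- c1: BR = B, leader payoff 2.
- c2: BR = D, leader payoff 8.
- c3: BR = B, leader payoff 7.
Maximizing over 2, 8, 7, Player 2 chooses c2. Subgame-perfect outcome: (D, c2) with payoffs (11, 8).
Now find the simultaneous Nash equilibrium.
R's best replies: c1→B; c2→D; c3→B.
Player 2's best replies: A→c3; B→c3; C→c3; D→c3; E→c2.
Only (B, c3) has each player best-responding; Nash payoffs (11, 7).
Sequential outcome (D, c2) differs from the Nash profile (B, c3).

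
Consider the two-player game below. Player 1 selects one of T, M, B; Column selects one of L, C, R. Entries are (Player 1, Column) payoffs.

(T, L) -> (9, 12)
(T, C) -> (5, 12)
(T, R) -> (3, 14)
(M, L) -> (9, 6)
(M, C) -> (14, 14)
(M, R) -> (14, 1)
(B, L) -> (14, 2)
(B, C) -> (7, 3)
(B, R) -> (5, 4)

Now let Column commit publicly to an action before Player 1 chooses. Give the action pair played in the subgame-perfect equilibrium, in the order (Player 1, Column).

(M, C)

Player 1 best-responds to each possible Column move:
- L: Player 1 compares 9, 9, 14 and picks B; Column would get 2.
- C: Player 1 compares 5, 14, 7 and picks M; Column would get 14.
- R: Player 1 compares 3, 14, 5 and picks M; Column would get 1.
Column's induced payoffs are 2, 14, 1, so Column commits to C. Subgame-perfect outcome: (M, C) with payoffs (14, 14).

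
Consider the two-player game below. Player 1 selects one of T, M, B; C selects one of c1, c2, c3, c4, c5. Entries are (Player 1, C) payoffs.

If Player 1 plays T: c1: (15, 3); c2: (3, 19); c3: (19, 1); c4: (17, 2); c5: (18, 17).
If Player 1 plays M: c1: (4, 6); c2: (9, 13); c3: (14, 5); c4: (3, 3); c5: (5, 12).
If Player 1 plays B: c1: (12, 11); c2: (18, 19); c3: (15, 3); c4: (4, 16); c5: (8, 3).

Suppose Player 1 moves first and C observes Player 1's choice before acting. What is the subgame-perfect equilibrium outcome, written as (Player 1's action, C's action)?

Solve by backward induction (Player 1 leads).
- T: C compares 3, 19, 1, 2, 17 and picks c2; Player 1 would get 3.
- M: C compares 6, 13, 5, 3, 12 and picks c2; Player 1 would get 9.
- B: C compares 11, 19, 3, 16, 3 and picks c2; Player 1 would get 18.
Among 3, 9, 18, the best is 18 at B. Subgame-perfect outcome: (B, c2) with payoffs (18, 19).

(B, c2)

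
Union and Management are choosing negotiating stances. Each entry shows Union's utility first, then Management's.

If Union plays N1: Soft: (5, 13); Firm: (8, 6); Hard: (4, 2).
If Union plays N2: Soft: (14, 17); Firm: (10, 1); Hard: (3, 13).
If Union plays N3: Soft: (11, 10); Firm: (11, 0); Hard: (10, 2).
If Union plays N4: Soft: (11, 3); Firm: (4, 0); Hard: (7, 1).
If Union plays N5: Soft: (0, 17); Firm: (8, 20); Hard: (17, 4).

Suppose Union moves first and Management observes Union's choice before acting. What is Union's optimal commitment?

N2

Backward induction with Union moving first.
- N1: Management compares 13, 6, 2 and picks Soft; Union would get 5.
- N2: Management compares 17, 1, 13 and picks Soft; Union would get 14.
- N3: Management compares 10, 0, 2 and picks Soft; Union would get 11.
- N4: Management compares 3, 0, 1 and picks Soft; Union would get 11.
- N5: Management compares 17, 20, 4 and picks Firm; Union would get 8.
Union's induced payoffs are 5, 14, 11, 11, 8, so Union commits to N2. Subgame-perfect outcome: (N2, Soft) with payoffs (14, 17).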